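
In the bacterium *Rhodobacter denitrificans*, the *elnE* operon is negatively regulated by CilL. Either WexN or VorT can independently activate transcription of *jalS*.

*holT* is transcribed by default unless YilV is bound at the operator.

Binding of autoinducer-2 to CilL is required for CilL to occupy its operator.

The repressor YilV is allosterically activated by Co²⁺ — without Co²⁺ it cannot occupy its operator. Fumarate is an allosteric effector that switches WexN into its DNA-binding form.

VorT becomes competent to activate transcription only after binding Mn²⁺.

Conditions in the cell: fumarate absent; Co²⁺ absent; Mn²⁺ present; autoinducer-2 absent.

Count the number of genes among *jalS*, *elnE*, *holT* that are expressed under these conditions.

3

Fumarate is absent, so WexN is inactive.
Mn²⁺ is present, so VorT is active.
Activator VorT is present, so *jalS* is transcribed.
→ *jalS* is ON.
Autoinducer-2 is absent, so CilL is inactive.
With no repressor bound, *elnE* is transcribed.
→ *elnE* is ON.
Co²⁺ is absent, so YilV is inactive.
With no repressor bound, *holT* is transcribed.
→ *holT* is ON.
3 of the 3 genes are transcribed.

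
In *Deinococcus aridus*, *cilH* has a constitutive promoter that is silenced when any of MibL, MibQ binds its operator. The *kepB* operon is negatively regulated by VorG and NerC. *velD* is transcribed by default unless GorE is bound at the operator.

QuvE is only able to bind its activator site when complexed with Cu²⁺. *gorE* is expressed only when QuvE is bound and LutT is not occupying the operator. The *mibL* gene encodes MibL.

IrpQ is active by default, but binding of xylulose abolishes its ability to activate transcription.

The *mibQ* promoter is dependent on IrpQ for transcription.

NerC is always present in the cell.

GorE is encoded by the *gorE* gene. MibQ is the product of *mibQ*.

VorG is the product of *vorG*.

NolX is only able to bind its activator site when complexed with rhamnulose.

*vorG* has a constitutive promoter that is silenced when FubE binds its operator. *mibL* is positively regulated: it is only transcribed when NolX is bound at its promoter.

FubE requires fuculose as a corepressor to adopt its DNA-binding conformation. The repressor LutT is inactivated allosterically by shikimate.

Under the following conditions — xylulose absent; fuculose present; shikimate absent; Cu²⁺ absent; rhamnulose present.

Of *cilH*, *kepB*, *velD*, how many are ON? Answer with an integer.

1

Rhamnulose is present, so NolX is active.
No repressor is bound and NolX is active, so *mibL* is transcribed.
So MibL is produced and active.
Xylulose is absent, so IrpQ is active.
No repressor is bound and IrpQ is active, so *mibQ* is transcribed.
So MibQ is produced and active.
With repressor MibL bound, *cilH* is not transcribed.
→ *cilH* is OFF.
Fuculose is present, so FubE is active.
With repressor FubE bound, *vorG* is not transcribed.
So VorG is not produced.
NerC is produced constitutively and is active.
With repressor NerC bound, *kepB* is not transcribed.
→ *kepB* is OFF.
Shikimate is absent, so LutT is active.
Cu²⁺ is absent, so QuvE is inactive.
With repressor LutT bound, *gorE* is not transcribed.
So GorE is not produced.
With no repressor bound, *velD* is transcribed.
→ *velD* is ON.
1 of the 3 genes is transcribed.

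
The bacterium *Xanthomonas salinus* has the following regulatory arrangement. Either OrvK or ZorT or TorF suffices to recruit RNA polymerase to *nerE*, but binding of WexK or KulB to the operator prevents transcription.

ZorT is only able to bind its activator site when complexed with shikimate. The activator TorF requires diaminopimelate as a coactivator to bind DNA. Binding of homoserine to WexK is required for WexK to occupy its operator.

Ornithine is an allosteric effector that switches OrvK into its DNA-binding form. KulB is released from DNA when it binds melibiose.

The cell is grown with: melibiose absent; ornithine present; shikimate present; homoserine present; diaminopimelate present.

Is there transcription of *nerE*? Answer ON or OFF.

OFF

Homoserine is present, so WexK is active.
Melibiose is absent, so KulB is active.
Ornithine is present, so OrvK is active.
Shikimate is present, so ZorT is active.
Diaminopimelate is present, so TorF is active.
With repressor WexK bound, *nerE* is not transcribed.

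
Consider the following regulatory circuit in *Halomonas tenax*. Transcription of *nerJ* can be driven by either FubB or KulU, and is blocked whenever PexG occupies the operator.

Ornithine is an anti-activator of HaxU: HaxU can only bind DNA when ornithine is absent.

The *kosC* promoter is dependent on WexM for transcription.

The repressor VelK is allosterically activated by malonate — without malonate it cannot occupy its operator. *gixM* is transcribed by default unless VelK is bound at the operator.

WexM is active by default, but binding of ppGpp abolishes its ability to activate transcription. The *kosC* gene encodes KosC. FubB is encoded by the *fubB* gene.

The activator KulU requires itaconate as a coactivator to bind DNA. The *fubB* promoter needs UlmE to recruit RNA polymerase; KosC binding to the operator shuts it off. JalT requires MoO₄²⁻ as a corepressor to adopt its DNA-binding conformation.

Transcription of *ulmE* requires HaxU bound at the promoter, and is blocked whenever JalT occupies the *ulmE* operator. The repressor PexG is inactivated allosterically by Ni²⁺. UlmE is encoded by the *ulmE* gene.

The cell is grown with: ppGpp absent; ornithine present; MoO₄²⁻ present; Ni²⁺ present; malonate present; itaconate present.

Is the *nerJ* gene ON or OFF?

ON

MoO₄²⁻ is present, so JalT is active.
Ornithine is present, so HaxU is inactive.
With repressor JalT bound, *ulmE* is not transcribed.
So UlmE is not produced.
ppGpp is absent, so WexM is active.
No repressor is bound and WexM is active, so *kosC* is transcribed.
So KosC is produced and active.
With repressor KosC bound, *fubB* is not transcribed.
So FubB is not produced.
Itaconate is present, so KulU is active.
Ni²⁺ is present, so PexG is inactive.
Activator KulU is present, so *nerJ* is transcribed.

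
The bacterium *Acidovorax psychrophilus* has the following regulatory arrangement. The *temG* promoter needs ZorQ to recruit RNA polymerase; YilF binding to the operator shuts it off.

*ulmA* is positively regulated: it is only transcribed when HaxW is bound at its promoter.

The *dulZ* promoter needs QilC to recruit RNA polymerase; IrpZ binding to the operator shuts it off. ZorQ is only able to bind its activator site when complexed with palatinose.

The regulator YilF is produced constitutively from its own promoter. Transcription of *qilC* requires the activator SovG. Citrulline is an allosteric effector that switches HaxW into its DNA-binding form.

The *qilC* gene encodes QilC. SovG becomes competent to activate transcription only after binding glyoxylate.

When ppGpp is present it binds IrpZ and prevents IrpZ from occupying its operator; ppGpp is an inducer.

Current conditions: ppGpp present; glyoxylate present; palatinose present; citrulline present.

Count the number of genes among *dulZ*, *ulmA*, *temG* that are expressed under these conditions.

2

Glyoxylate is present, so SovG is active.
No repressor is bound and SovG is active, so *qilC* is transcribed.
So QilC is produced and active.
ppGpp is present, so IrpZ is inactive.
No repressor is bound and QilC is active, so *dulZ* is transcribed.
→ *dulZ* is ON.
Citrulline is present, so HaxW is active.
No repressor is bound and HaxW is active, so *ulmA* is transcribed.
→ *ulmA* is ON.
Palatinose is present, so ZorQ is active.
YilF is produced constitutively and is active.
With repressor YilF bound, *temG* is not transcribed.
→ *temG* is OFF.
2 of the 3 genes are transcribed.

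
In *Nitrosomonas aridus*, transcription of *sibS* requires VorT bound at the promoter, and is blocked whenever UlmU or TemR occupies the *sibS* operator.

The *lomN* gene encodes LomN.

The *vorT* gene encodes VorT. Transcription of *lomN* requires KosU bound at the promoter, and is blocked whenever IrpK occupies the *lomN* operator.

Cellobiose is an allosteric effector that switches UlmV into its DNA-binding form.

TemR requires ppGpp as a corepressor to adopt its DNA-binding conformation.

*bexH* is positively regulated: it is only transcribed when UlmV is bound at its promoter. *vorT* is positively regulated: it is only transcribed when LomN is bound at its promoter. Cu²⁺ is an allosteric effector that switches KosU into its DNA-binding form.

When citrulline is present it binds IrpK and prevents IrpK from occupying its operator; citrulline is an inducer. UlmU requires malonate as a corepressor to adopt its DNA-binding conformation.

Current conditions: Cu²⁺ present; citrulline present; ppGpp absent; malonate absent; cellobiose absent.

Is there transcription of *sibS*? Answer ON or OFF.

ON

Citrulline is present, so IrpK is inactive.
Cu²⁺ is present, so KosU is active.
No repressor is bound and KosU is active, so *lomN* is transcribed.
So LomN is produced and active.
No repressor is bound and LomN is active, so *vorT* is transcribed.
So VorT is produced and active.
Malonate is absent, so UlmU is inactive.
ppGpp is absent, so TemR is inactive.
No repressor is bound and VorT is active, so *sibS* is transcribed.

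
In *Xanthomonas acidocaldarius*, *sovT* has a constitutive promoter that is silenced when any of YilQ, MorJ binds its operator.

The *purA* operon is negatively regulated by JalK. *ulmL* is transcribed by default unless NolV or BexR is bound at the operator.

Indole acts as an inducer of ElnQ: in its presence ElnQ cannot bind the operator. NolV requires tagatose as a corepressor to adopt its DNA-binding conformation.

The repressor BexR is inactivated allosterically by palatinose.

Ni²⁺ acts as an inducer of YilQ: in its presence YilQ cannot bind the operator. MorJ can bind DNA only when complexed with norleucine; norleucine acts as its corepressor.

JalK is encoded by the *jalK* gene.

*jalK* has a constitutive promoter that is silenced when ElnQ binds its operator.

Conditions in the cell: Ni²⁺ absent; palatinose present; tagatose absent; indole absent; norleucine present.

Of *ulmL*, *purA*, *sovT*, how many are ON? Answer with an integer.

Tagatose is absent, so NolV is inactive.
Palatinose is present, so BexR is inactive.
With no repressor bound, *ulmL* is transcribed.
→ *ulmL* is ON.
Indole is absent, so ElnQ is active.
With repressor ElnQ bound, *jalK* is not transcribed.
So JalK is not produced.
With no repressor bound, *purA* is transcribed.
→ *purA* is ON.
Ni²⁺ is absent, so YilQ is active.
Norleucine is present, so MorJ is active.
With repressor YilQ bound, *sovT* is not transcribed.
→ *sovT* is OFF.
2 of the 3 genes are transcribed.

2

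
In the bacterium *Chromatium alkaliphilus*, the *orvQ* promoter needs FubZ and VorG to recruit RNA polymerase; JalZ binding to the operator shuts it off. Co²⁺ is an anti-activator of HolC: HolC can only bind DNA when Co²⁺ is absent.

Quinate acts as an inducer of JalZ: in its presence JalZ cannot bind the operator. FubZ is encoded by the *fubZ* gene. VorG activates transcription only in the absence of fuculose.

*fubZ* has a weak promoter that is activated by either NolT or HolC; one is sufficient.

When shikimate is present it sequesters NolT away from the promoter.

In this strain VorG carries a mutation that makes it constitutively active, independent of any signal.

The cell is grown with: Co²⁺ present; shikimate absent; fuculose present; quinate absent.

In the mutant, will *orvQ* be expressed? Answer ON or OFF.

OFF

Shikimate is absent, so NolT is active.
Co²⁺ is present, so HolC is inactive.
Activator NolT is present, so *fubZ* is transcribed.
So FubZ is produced and active.
VorG is constitutively active in this strain.
Quinate is absent, so JalZ is active.
With repressor JalZ bound, *orvQ* is not transcribed.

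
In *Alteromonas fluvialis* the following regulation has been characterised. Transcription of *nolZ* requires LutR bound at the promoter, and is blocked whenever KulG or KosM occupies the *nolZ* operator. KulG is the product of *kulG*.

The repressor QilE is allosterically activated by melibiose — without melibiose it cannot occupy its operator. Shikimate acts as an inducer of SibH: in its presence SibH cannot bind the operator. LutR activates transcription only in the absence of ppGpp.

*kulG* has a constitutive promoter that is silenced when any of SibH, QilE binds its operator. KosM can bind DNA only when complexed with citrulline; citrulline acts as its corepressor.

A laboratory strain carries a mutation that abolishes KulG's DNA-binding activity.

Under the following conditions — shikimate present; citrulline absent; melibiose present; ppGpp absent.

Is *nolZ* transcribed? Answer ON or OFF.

ON

KulG is non-functional in this strain, so it has no effect.
ppGpp is absent, so LutR is active.
Citrulline is absent, so KosM is inactive.
No repressor is bound and LutR is active, so *nolZ* is transcribed.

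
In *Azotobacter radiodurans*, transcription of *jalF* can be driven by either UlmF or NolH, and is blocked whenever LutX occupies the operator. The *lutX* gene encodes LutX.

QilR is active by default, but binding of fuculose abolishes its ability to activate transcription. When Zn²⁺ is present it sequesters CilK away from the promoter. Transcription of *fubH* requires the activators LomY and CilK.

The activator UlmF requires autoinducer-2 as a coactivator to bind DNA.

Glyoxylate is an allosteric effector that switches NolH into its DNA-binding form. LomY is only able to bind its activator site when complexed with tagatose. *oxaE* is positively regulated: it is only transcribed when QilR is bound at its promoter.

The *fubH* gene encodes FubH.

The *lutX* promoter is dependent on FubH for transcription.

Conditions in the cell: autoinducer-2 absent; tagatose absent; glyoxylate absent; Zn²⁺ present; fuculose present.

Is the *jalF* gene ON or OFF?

Autoinducer-2 is absent, so UlmF is inactive.
Glyoxylate is absent, so NolH is inactive.
Tagatose is absent, so LomY is inactive.
Zn²⁺ is present, so CilK is inactive.
Required activator LomY is absent, so *fubH* is not transcribed.
So FubH is not produced.
Required activator FubH is absent, so *lutX* is not transcribed.
So LutX is not produced.
No activator is available at the *jalF* promoter, so *jalF* is not transcribed.

OFF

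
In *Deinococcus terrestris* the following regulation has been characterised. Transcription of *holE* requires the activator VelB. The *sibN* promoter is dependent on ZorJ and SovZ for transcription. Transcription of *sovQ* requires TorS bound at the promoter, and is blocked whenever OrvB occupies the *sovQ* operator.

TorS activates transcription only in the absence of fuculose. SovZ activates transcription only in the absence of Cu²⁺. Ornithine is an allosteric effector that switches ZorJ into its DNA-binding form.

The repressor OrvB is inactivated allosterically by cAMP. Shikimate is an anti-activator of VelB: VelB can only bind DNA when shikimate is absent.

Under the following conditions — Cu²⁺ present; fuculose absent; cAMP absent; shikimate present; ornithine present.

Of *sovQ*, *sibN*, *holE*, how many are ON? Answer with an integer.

0

cAMP is absent, so OrvB is active.
Fuculose is absent, so TorS is active.
With repressor OrvB bound, *sovQ* is not transcribed.
→ *sovQ* is OFF.
Ornithine is present, so ZorJ is active.
Cu²⁺ is present, so SovZ is inactive.
Required activator SovZ is absent, so *sibN* is not transcribed.
→ *sibN* is OFF.
Shikimate is present, so VelB is inactive.
Required activator VelB is absent, so *holE* is not transcribed.
→ *holE* is OFF.
0 of the 3 genes are transcribed.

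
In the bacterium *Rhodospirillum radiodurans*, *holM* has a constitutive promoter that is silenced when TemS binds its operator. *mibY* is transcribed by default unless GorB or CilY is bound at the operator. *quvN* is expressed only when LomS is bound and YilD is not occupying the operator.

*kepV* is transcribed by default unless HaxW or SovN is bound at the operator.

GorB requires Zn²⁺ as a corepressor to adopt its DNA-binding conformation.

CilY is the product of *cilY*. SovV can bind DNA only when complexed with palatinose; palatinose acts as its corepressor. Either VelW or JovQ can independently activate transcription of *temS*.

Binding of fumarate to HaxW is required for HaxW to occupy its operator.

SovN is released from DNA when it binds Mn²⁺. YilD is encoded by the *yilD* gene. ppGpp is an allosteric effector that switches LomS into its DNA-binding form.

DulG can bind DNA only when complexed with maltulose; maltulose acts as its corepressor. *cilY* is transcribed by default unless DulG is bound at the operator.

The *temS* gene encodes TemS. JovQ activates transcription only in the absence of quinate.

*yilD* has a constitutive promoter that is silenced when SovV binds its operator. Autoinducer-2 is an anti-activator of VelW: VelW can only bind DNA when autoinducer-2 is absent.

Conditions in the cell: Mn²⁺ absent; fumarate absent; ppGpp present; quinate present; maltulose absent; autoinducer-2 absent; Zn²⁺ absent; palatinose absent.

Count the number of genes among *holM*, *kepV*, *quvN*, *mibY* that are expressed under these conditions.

0

Autoinducer-2 is absent, so VelW is active.
Quinate is present, so JovQ is inactive.
Activator VelW is present, so *temS* is transcribed.
So TemS is produced and active.
With repressor TemS bound, *holM* is not transcribed.
→ *holM* is OFF.
Fumarate is absent, so HaxW is inactive.
Mn²⁺ is absent, so SovN is active.
With repressor SovN bound, *kepV* is not transcribed.
→ *kepV* is OFF.
Palatinose is absent, so SovV is inactive.
With no repressor bound, *yilD* is transcribed.
So YilD is produced and active.
ppGpp is present, so LomS is active.
With repressor YilD bound, *quvN* is not transcribed.
→ *quvN* is OFF.
Zn²⁺ is absent, so GorB is inactive.
Maltulose is absent, so DulG is inactive.
With no repressor bound, *cilY* is transcribed.
So CilY is produced and active.
With repressor CilY bound, *mibY* is not transcribed.
→ *mibY* is OFF.
0 of the 4 genes are transcribed.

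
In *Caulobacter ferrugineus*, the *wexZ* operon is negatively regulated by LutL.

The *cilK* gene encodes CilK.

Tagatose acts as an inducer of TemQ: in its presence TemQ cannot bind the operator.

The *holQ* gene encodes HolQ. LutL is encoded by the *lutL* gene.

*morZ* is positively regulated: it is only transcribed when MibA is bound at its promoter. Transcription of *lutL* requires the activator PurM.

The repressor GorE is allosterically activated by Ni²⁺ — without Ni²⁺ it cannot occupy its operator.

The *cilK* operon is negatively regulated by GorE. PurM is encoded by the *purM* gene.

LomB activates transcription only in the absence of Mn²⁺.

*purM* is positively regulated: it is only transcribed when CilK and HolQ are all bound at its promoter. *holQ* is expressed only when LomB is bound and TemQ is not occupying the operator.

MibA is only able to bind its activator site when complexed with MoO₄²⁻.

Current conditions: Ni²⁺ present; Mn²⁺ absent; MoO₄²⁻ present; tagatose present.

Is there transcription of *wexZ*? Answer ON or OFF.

ON

Ni²⁺ is present, so GorE is active.
With repressor GorE bound, *cilK* is not transcribed.
So CilK is not produced.
Mn²⁺ is absent, so LomB is active.
Tagatose is present, so TemQ is inactive.
No repressor is bound and LomB is active, so *holQ* is transcribed.
So HolQ is produced and active.
Required activator CilK is absent, so *purM* is not transcribed.
So PurM is not produced.
Required activator PurM is absent, so *lutL* is not transcribed.
So LutL is not produced.
With no repressor bound, *wexZ* is transcribed.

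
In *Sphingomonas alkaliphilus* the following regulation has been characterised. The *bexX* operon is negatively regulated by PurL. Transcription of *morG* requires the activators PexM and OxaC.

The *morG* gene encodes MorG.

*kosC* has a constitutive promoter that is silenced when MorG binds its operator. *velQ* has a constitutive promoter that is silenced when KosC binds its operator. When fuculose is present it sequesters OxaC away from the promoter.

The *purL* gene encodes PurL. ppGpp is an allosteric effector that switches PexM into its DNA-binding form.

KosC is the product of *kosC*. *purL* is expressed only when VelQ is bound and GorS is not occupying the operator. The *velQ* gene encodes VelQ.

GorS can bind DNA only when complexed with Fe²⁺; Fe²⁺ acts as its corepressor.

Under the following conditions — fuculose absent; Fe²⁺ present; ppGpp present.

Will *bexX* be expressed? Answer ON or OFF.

ON

ppGpp is present, so PexM is active.
Fuculose is absent, so OxaC is active.
No repressor is bound and PexM and OxaC are active, so *morG* is transcribed.
So MorG is produced and active.
With repressor MorG bound, *kosC* is not transcribed.
So KosC is not produced.
With no repressor bound, *velQ* is transcribed.
So VelQ is produced and active.
Fe²⁺ is present, so GorS is active.
With repressor GorS bound, *purL* is not transcribed.
So PurL is not produced.
With no repressor bound, *bexX* is transcribed.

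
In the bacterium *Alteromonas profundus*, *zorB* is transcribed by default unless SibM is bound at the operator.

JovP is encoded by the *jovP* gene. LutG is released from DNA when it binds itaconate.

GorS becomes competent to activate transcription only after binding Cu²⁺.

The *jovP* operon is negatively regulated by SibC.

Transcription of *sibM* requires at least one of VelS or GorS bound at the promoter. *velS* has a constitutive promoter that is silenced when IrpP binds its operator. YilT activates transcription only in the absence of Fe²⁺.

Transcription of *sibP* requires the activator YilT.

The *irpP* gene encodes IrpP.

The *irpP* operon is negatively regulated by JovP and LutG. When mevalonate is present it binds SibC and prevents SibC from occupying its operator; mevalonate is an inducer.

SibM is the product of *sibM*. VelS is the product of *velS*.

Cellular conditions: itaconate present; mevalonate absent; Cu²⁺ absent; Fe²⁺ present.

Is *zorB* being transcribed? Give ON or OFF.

Mevalonate is absent, so SibC is active.
With repressor SibC bound, *jovP* is not transcribed.
So JovP is not produced.
Itaconate is present, so LutG is inactive.
With no repressor bound, *irpP* is transcribed.
So IrpP is produced and active.
With repressor IrpP bound, *velS* is not transcribed.
So VelS is not produced.
Cu²⁺ is absent, so GorS is inactive.
No activator is available at the *sibM* promoter, so *sibM* is not transcribed.
So SibM is not produced.
With no repressor bound, *zorB* is transcribed.

ON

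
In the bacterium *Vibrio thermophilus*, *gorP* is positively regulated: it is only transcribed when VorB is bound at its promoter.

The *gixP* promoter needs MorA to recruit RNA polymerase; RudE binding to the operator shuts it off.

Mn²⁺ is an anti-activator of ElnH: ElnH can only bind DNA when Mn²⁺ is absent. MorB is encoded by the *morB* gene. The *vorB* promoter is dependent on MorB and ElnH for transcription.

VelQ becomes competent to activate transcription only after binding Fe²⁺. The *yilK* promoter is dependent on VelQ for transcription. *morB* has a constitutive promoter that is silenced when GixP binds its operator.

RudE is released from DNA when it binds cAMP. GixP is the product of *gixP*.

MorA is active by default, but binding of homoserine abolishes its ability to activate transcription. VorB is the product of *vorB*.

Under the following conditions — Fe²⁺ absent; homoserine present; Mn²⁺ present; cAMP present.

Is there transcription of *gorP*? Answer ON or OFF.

cAMP is present, so RudE is inactive.
Homoserine is present, so MorA is inactive.
Required activator MorA is absent, so *gixP* is not transcribed.
So GixP is not produced.
With no repressor bound, *morB* is transcribed.
So MorB is produced and active.
Mn²⁺ is present, so ElnH is inactive.
Required activator ElnH is absent, so *vorB* is not transcribed.
So VorB is not produced.
Required activator VorB is absent, so *gorP* is not transcribed.

OFF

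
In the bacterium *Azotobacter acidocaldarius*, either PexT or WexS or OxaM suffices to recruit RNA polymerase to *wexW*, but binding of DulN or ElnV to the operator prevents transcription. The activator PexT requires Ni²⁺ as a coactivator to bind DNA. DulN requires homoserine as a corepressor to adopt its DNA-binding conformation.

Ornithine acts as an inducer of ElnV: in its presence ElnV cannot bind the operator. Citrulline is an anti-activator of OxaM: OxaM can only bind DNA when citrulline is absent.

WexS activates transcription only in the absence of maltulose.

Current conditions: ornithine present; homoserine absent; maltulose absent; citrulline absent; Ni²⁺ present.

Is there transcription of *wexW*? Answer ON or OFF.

Ni²⁺ is present, so PexT is active.
Maltulose is absent, so WexS is active.
Homoserine is absent, so DulN is inactive.
Ornithine is present, so ElnV is inactive.
Citrulline is absent, so OxaM is active.
Activator PexT is present, so *wexW* is transcribed.

ON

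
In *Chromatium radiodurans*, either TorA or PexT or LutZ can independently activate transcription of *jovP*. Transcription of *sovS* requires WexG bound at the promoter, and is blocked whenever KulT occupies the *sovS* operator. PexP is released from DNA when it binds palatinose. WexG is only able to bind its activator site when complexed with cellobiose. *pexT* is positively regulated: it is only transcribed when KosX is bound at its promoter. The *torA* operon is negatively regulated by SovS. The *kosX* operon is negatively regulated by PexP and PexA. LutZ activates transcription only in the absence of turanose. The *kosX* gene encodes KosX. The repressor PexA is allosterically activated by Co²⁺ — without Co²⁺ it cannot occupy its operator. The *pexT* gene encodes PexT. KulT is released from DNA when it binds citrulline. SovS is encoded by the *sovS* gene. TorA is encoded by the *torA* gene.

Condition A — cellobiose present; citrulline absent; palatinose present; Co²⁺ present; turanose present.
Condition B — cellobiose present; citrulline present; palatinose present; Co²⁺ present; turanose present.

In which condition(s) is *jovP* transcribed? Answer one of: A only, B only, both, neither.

Condition A:
Cellobiose is present, so WexG is active.
Citrulline is absent, so KulT is active.
With repressor KulT bound, *sovS* is not transcribed.
So SovS is not produced.
With no repressor bound, *torA* is transcribed.
So TorA is produced and active.
Palatinose is present, so PexP is inactive.
Co²⁺ is present, so PexA is active.
With repressor PexA bound, *kosX* is not transcribed.
So KosX is not produced.
Required activator KosX is absent, so *pexT* is not transcribed.
So PexT is not produced.
Turanose is present, so LutZ is inactive.
Activator TorA is present, so *jovP* is transcribed.
→ *jovP* is ON in A.
Condition B:
Cellobiose is present, so WexG is active.
Citrulline is present, so KulT is inactive.
No repressor is bound and WexG is active, so *sovS* is transcribed.
So SovS is produced and active.
With repressor SovS bound, *torA* is not transcribed.
So TorA is not produced.
Palatinose is present, so PexP is inactive.
Co²⁺ is present, so PexA is active.
With repressor PexA bound, *kosX* is not transcribed.
So KosX is not produced.
Required activator KosX is absent, so *pexT* is not transcribed.
So PexT is not produced.
Turanose is present, so LutZ is inactive.
No activator is available at the *jovP* promoter, so *jovP* is not transcribed.
→ *jovP* is OFF in B.

A only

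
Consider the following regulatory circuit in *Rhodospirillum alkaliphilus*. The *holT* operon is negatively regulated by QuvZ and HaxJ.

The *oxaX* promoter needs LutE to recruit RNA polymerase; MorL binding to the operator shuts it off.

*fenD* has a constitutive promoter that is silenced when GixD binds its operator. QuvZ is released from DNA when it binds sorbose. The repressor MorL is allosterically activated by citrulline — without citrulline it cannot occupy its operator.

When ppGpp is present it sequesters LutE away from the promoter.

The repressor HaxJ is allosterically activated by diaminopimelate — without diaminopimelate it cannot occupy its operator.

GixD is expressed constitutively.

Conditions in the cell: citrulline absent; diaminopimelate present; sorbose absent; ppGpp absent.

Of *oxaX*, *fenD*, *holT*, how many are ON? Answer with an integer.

Citrulline is absent, so MorL is inactive.
ppGpp is absent, so LutE is active.
No repressor is bound and LutE is active, so *oxaX* is transcribed.
→ *oxaX* is ON.
GixD is produced constitutively and is active.
With repressor GixD bound, *fenD* is not transcribed.
→ *fenD* is OFF.
Sorbose is absent, so QuvZ is active.
Diaminopimelate is present, so HaxJ is active.
With repressor QuvZ bound, *holT* is not transcribed.
→ *holT* is OFF.
1 of the 3 genes is transcribed.

1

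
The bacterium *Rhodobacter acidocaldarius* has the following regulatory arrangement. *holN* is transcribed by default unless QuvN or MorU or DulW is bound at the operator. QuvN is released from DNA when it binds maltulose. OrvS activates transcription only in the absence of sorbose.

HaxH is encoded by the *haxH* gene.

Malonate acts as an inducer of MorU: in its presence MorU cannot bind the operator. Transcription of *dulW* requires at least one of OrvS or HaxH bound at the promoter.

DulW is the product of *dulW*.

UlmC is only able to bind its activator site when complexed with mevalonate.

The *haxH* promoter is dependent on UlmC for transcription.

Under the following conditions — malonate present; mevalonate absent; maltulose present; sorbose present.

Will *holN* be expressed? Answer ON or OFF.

ON

Maltulose is present, so QuvN is inactive.
Malonate is present, so MorU is inactive.
Sorbose is present, so OrvS is inactive.
Mevalonate is absent, so UlmC is inactive.
Required activator UlmC is absent, so *haxH* is not transcribed.
So HaxH is not produced.
No activator is available at the *dulW* promoter, so *dulW* is not transcribed.
So DulW is not produced.
With no repressor bound, *holN* is transcribed.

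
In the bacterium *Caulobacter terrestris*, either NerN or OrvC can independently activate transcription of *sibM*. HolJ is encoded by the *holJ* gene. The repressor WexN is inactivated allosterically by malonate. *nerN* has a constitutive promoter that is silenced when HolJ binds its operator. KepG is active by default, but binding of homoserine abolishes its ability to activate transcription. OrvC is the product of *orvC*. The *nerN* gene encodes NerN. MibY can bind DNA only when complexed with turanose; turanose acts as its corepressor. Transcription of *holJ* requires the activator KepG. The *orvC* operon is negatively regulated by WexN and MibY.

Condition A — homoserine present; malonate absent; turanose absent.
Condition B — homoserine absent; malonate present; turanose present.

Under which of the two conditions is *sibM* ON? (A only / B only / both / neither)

A only

Condition A:
Homoserine is present, so KepG is inactive.
Required activator KepG is absent, so *holJ* is not transcribed.
So HolJ is not produced.
With no repressor bound, *nerN* is transcribed.
So NerN is produced and active.
Malonate is absent, so WexN is active.
Turanose is absent, so MibY is inactive.
With repressor WexN bound, *orvC* is not transcribed.
So OrvC is not produced.
Activator NerN is present, so *sibM* is transcribed.
→ *sibM* is ON in A.
Condition B:
Homoserine is absent, so KepG is active.
No repressor is bound and KepG is active, so *holJ* is transcribed.
So HolJ is produced and active.
With repressor HolJ bound, *nerN* is not transcribed.
So NerN is not produced.
Malonate is present, so WexN is inactive.
Turanose is present, so MibY is active.
With repressor MibY bound, *orvC* is not transcribed.
So OrvC is not produced.
No activator is available at the *sibM* promoter, so *sibM* is not transcribed.
→ *sibM* is OFF in B.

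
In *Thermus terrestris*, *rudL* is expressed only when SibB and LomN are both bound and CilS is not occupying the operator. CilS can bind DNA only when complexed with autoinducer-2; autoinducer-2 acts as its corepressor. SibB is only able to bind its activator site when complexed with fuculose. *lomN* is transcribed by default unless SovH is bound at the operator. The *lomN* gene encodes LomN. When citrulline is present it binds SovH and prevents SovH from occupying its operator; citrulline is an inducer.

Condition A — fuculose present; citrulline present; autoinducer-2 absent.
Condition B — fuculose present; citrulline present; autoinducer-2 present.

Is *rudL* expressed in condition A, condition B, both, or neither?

Condition A:
Fuculose is present, so SibB is active.
Citrulline is present, so SovH is inactive.
With no repressor bound, *lomN* is transcribed.
So LomN is produced and active.
Autoinducer-2 is absent, so CilS is inactive.
No repressor is bound and SibB and LomN are active, so *rudL* is transcribed.
→ *rudL* is ON in A.
Condition B:
Fuculose is present, so SibB is active.
Citrulline is present, so SovH is inactive.
With no repressor bound, *lomN* is transcribed.
So LomN is produced and active.
Autoinducer-2 is present, so CilS is active.
With repressor CilS bound, *rudL* is not transcribed.
→ *rudL* is OFF in B.

A only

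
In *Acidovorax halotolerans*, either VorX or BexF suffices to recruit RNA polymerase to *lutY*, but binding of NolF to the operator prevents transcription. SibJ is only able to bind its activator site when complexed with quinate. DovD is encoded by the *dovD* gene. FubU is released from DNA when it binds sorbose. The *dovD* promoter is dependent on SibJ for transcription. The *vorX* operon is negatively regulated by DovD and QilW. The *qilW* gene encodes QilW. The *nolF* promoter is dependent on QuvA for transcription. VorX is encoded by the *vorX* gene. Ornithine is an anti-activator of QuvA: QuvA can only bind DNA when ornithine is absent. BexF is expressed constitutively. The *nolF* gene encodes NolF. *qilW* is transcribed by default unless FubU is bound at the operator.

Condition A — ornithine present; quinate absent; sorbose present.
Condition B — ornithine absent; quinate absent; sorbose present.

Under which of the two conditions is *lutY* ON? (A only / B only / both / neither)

A only

Condition A:
Ornithine is present, so QuvA is inactive.
Required activator QuvA is absent, so *nolF* is not transcribed.
So NolF is not produced.
Quinate is absent, so SibJ is inactive.
Required activator SibJ is absent, so *dovD* is not transcribed.
So DovD is not produced.
Sorbose is present, so FubU is inactive.
With no repressor bound, *qilW* is transcribed.
So QilW is produced and active.
With repressor QilW bound, *vorX* is not transcribed.
So VorX is not produced.
BexF is produced constitutively and is active.
Activator BexF is present, so *lutY* is transcribed.
→ *lutY* is ON in A.
Condition B:
Ornithine is absent, so QuvA is active.
No repressor is bound and QuvA is active, so *nolF* is transcribed.
So NolF is produced and active.
Quinate is absent, so SibJ is inactive.
Required activator SibJ is absent, so *dovD* is not transcribed.
So DovD is not produced.
Sorbose is present, so FubU is inactive.
With no repressor bound, *qilW* is transcribed.
So QilW is produced and active.
With repressor QilW bound, *vorX* is not transcribed.
So VorX is not produced.
BexF is produced constitutively and is active.
With repressor NolF bound, *lutY* is not transcribed.
→ *lutY* is OFF in B.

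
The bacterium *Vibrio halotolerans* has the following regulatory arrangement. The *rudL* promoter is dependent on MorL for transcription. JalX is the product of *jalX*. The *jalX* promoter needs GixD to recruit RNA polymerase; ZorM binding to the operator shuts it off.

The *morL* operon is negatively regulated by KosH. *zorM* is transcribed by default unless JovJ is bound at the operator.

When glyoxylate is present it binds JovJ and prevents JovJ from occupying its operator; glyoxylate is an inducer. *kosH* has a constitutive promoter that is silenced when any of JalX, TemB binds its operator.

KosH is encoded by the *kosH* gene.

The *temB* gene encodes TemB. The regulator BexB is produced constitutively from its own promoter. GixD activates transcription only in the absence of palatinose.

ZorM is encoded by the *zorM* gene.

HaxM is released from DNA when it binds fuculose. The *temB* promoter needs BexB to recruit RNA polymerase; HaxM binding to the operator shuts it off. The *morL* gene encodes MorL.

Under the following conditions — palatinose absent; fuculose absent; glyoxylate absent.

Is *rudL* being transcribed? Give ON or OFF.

Glyoxylate is absent, so JovJ is active.
With repressor JovJ bound, *zorM* is not transcribed.
So ZorM is not produced.
Palatinose is absent, so GixD is active.
No repressor is bound and GixD is active, so *jalX* is transcribed.
So JalX is produced and active.
BexB is produced constitutively and is active.
Fuculose is absent, so HaxM is active.
With repressor HaxM bound, *temB* is not transcribed.
So TemB is not produced.
With repressor JalX bound, *kosH* is not transcribed.
So KosH is not produced.
With no repressor bound, *morL* is transcribed.
So MorL is produced and active.
No repressor is bound and MorL is active, so *rudL* is transcribed.

ON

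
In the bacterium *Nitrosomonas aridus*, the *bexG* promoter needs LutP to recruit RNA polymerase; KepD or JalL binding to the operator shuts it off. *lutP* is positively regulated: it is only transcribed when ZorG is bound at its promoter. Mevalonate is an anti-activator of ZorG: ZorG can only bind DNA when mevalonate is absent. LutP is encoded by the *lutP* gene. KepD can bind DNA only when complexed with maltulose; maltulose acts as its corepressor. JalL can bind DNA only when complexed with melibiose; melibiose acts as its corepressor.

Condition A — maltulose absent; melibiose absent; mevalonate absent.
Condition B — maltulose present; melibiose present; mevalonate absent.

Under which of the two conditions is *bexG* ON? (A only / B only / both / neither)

Condition A:
Maltulose is absent, so KepD is inactive.
Melibiose is absent, so JalL is inactive.
Mevalonate is absent, so ZorG is active.
No repressor is bound and ZorG is active, so *lutP* is transcribed.
So LutP is produced and active.
No repressor is bound and LutP is active, so *bexG* is transcribed.
→ *bexG* is ON in A.
Condition B:
Maltulose is present, so KepD is active.
Melibiose is present, so JalL is active.
Mevalonate is absent, so ZorG is active.
No repressor is bound and ZorG is active, so *lutP* is transcribed.
So LutP is produced and active.
With repressor KepD bound, *bexG* is not transcribed.
→ *bexG* is OFF in B.

A only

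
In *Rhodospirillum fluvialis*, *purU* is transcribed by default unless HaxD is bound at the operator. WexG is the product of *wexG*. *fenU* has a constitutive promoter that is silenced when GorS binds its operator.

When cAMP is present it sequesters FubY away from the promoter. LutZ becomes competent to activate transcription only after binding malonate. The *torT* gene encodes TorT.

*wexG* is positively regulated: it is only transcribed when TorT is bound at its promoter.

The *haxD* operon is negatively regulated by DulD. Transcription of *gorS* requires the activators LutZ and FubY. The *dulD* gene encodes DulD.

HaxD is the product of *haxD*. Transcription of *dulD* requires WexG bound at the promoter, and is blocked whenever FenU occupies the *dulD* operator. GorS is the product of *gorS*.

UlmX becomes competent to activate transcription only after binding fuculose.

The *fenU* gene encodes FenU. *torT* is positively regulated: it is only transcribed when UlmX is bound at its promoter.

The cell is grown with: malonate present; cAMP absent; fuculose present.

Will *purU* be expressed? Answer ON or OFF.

ON

Fuculose is present, so UlmX is active.
No repressor is bound and UlmX is active, so *torT* is transcribed.
So TorT is produced and active.
No repressor is bound and TorT is active, so *wexG* is transcribed.
So WexG is produced and active.
Malonate is present, so LutZ is active.
cAMP is absent, so FubY is active.
No repressor is bound and LutZ and FubY are active, so *gorS* is transcribed.
So GorS is produced and active.
With repressor GorS bound, *fenU* is not transcribed.
So FenU is not produced.
No repressor is bound and WexG is active, so *dulD* is transcribed.
So DulD is produced and active.
With repressor DulD bound, *haxD* is not transcribed.
So HaxD is not produced.
With no repressor bound, *purU* is transcribed.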